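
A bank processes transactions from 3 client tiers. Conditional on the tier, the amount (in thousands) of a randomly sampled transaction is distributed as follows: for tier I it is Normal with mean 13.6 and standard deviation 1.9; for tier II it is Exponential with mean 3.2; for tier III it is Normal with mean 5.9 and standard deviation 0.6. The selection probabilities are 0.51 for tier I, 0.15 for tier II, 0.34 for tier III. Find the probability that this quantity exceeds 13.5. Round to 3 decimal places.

0.268

Conditional on each tier, P(X > 13.5): I: 0.520987; II: 0.014717; III: 0.
By total probability, P(X > 13.5) = 0.51·0.520987 + 0.15·0.014717 + 0.34·0 = 0.267911.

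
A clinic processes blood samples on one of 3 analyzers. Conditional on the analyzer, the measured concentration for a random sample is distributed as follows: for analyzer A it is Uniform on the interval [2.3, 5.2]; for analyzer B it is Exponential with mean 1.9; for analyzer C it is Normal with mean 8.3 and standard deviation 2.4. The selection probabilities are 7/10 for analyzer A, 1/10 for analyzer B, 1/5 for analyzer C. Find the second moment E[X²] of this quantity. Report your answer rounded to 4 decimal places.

For each component E[X²] = Var + (mean)², giving A: 14.7633; B: 7.22; C: 74.65.
Overall E[X²] = 0.7·14.7633 + 0.1·7.22 + 0.2·74.65 = 25.9863.

25.9863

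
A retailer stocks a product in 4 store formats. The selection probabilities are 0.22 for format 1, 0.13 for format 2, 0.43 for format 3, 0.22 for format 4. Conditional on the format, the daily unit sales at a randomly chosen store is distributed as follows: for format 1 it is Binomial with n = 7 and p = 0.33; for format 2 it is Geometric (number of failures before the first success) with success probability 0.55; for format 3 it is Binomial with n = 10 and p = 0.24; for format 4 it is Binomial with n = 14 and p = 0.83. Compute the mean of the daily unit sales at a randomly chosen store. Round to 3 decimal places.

Component means — 1: 2.31; 2: 0.818182; 3: 2.4; 4: 11.62.
E[X] = 0.22·2.31 + 0.13·0.818182 + 0.43·2.4 + 0.22·11.62 = 4.20296.

4.203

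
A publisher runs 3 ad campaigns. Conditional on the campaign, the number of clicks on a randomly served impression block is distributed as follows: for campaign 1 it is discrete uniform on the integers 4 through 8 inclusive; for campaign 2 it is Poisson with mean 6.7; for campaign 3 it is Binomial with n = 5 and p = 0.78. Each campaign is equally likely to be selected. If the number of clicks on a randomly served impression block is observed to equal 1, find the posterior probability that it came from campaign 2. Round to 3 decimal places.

Likelihoods P(X=1 | ·): 1: 0; 2: 0.00824711; 3: 0.00913598.
Posterior ∝ prior × likelihood. Numerator for 2: 0.333333·0.00824711 = 0.00274904.
Normalizing constant: 0.333333·0 + 0.333333·0.00824711 + 0.333333·0.00913598 = 0.00579436.
P(2 | observation) = 0.00274904 / 0.00579436 = 0.474433.

0.474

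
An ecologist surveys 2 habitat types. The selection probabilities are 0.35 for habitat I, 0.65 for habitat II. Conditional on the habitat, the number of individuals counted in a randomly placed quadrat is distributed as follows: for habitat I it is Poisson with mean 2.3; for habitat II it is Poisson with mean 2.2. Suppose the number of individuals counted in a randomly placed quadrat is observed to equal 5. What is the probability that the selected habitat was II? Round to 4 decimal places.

Likelihoods P(X=5 | ·): I: 0.053775; II: 0.0475866.
Posterior ∝ prior × likelihood. Numerator for II: 0.65·0.0475866 = 0.0309313.
Normalizing constant: 0.35·0.053775 + 0.65·0.0475866 = 0.0497525.
P(II | observation) = 0.0309313 / 0.0497525 = 0.621702.

0.6217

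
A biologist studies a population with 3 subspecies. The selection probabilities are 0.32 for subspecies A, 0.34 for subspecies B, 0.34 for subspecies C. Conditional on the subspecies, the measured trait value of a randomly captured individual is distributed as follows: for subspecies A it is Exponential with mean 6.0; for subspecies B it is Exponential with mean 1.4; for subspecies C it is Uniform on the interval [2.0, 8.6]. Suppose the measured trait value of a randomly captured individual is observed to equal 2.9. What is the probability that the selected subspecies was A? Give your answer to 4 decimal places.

Likelihoods f(2.9 | ·): A: 0.102787; B: 0.090004; C: 0.151515.
Posterior ∝ prior × likelihood. Numerator for A: 0.32·0.102787 = 0.032892.
Normalizing constant: 0.32·0.102787 + 0.34·0.090004 + 0.34·0.151515 = 0.115008.
P(A | observation) = 0.032892 / 0.115008 = 0.285996.

0.2860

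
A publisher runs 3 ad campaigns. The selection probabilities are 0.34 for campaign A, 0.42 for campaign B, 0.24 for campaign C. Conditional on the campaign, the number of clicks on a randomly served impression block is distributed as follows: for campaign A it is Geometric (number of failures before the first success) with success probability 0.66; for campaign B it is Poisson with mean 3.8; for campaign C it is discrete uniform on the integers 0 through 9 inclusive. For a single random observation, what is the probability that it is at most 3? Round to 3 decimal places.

0.630

Conditional on each campaign, P(X ≤ 3): A: 0.986637; B: 0.473485; C: 0.4.
By total probability, P(X ≤ 3) = 0.34·0.986637 + 0.42·0.473485 + 0.24·0.4 = 0.63032.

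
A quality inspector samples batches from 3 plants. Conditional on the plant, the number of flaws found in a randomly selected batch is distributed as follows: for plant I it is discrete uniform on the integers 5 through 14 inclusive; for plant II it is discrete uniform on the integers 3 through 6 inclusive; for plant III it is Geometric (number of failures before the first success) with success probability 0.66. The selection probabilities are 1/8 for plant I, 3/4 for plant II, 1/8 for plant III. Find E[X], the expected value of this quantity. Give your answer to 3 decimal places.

4.627

Component means — I: 9.5; II: 4.5; III: 0.515152.
E[X] = 0.125·9.5 + 0.75·4.5 + 0.125·0.515152 = 4.62689.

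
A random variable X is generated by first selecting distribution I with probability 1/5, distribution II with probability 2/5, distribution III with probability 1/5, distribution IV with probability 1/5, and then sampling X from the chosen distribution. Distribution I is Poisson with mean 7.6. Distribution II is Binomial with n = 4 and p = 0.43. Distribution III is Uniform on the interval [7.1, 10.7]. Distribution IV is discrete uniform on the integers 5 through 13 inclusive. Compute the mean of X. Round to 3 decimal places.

5.788

Component means — I: 7.6; II: 1.72; III: 8.9; IV: 9.
E[X] = 0.2·7.6 + 0.4·1.72 + 0.2·8.9 + 0.2·9 = 5.788.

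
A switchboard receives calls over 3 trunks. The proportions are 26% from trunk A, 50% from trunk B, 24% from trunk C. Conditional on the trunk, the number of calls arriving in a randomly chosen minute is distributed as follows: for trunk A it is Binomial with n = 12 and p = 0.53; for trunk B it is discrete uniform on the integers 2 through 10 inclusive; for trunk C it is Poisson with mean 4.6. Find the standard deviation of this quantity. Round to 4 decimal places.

2.3790

Per component, A: μ=6.36, E[X²]=43.4388; B: μ=6, E[X²]=42.6667; C: μ=4.6, E[X²]=25.76.
E[X] = 0.26·6.36 + 0.5·6 + 0.24·4.6 = 5.7576.
E[X²] = 0.26·43.4388 + 0.5·42.6667 + 0.24·25.76 = 38.8098.
Var(X) = E[X²] − (E[X])² = 38.8098 − 33.15 = 5.65986.
SD(X) = √5.65986 = 2.37905.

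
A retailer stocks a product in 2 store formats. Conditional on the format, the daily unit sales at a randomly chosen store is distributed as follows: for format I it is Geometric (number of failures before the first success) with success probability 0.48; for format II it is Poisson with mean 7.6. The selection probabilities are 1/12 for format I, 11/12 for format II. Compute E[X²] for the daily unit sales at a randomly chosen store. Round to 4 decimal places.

For each component E[X²] = Var + (mean)², giving I: 3.43056; II: 65.36.
Overall E[X²] = 0.0833333·3.43056 + 0.916667·65.36 = 60.1992.

60.1992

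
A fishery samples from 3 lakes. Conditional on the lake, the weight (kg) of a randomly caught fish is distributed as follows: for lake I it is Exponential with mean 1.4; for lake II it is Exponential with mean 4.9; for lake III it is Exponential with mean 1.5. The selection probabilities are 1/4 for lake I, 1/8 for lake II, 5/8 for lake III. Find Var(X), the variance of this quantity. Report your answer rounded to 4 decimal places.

6.1850

Per component, I: μ=1.4, E[X²]=3.92; II: μ=4.9, E[X²]=48.02; III: μ=1.5, E[X²]=4.5.
E[X] = 0.25·1.4 + 0.125·4.9 + 0.625·1.5 = 1.9.
E[X²] = 0.25·3.92 + 0.125·48.02 + 0.625·4.5 = 9.795.
Var(X) = E[X²] − (E[X])² = 9.795 − 3.61 = 6.185.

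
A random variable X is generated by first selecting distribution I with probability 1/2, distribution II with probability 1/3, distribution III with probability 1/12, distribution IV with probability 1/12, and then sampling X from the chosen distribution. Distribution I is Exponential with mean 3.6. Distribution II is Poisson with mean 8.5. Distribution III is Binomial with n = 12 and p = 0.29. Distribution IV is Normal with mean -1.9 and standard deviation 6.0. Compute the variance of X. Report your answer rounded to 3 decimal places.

Per component, I: μ=3.6, E[X²]=25.92; II: μ=8.5, E[X²]=80.75; III: μ=3.48, E[X²]=14.5812; IV: μ=-1.9, E[X²]=39.61.
E[X] = 0.5·3.6 + 0.333333·8.5 + 0.0833333·3.48 + 0.0833333·-1.9 = 4.765.
E[X²] = 0.5·25.92 + 0.333333·80.75 + 0.0833333·14.5812 + 0.0833333·39.61 = 44.3926.
Var(X) = E[X²] − (E[X])² = 44.3926 − 22.7052 = 21.6874.

21.687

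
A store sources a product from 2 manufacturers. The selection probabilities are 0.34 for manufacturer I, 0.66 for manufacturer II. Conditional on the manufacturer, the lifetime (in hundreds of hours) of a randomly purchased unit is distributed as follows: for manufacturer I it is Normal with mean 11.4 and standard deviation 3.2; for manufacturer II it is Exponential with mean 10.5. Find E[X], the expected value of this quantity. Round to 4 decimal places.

Component means — I: 11.4; II: 10.5.
E[X] = 0.34·11.4 + 0.66·10.5 = 10.806.

10.8060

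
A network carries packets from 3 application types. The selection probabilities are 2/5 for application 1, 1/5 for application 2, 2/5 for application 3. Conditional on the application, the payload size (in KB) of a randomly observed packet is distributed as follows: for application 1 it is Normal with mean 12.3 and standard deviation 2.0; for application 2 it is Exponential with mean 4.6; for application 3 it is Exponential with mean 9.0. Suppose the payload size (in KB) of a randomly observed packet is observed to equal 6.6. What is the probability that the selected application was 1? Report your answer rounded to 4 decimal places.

0.0416

Likelihoods f(6.6 | ·): 1: 0.00343638; 2: 0.0517755; 3: 0.0533673.
Posterior ∝ prior × likelihood. Numerator for 1: 0.4·0.00343638 = 0.00137455.
Normalizing constant: 0.4·0.00343638 + 0.2·0.0517755 + 0.4·0.0533673 = 0.0330765.
P(1 | observation) = 0.00137455 / 0.0330765 = 0.0415567.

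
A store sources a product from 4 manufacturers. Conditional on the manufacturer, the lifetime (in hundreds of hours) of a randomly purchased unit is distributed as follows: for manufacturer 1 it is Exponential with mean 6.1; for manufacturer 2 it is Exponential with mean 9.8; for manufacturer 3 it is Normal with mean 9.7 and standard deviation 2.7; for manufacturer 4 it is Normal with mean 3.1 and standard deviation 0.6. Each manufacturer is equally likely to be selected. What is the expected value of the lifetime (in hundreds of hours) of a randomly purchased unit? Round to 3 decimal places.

Component means — 1: 6.1; 2: 9.8; 3: 9.7; 4: 3.1.
E[X] = 0.25·6.1 + 0.25·9.8 + 0.25·9.7 + 0.25·3.1 = 7.175.

7.175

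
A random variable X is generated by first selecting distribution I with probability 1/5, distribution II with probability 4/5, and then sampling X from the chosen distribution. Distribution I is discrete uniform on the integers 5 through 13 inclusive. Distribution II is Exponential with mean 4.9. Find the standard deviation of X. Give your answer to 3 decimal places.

Per component, I: μ=9, E[X²]=87.6667; II: μ=4.9, E[X²]=48.02.
E[X] = 0.2·9 + 0.8·4.9 = 5.72.
E[X²] = 0.2·87.6667 + 0.8·48.02 = 55.9493.
Var(X) = E[X²] − (E[X])² = 55.9493 − 32.7184 = 23.2309.
SD(X) = √23.2309 = 4.81985.

4.820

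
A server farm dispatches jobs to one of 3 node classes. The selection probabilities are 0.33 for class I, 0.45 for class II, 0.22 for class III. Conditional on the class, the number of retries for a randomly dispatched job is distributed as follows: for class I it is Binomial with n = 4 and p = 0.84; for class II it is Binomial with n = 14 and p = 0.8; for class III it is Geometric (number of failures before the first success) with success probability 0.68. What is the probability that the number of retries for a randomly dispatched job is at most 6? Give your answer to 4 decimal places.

Conditional on each class, P(X ≤ 6): I: 1; II: 0.00239721; III: 0.999656.
By total probability, P(X ≤ 6) = 0.33·1 + 0.45·0.00239721 + 0.22·0.999656 = 0.551003.

0.5510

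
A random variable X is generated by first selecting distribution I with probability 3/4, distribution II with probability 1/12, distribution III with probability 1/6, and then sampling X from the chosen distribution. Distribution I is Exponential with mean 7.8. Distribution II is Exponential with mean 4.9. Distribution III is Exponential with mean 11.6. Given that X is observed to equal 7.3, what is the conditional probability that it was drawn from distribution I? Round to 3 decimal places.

Likelihoods f(7.3 | ·): I: 0.0502864; II: 0.0460038; III: 0.0459448.
Posterior ∝ prior × likelihood. Numerator for I: 0.75·0.0502864 = 0.0377148.
Normalizing constant: 0.75·0.0502864 + 0.0833333·0.0460038 + 0.166667·0.0459448 = 0.0492059.
P(I | observation) = 0.0377148 / 0.0492059 = 0.766469.

0.766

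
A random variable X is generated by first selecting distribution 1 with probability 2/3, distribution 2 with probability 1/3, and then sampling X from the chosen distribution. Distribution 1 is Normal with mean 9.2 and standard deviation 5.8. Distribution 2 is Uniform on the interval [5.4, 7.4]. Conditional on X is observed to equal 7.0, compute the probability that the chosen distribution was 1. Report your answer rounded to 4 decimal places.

Likelihoods f(7.0 | ·): 1: 0.0640088; 2: 0.5.
Posterior ∝ prior × likelihood. Numerator for 1: 0.666667·0.0640088 = 0.0426725.
Normalizing constant: 0.666667·0.0640088 + 0.333333·0.5 = 0.209339.
P(1 | observation) = 0.0426725 / 0.209339 = 0.203844.

0.2038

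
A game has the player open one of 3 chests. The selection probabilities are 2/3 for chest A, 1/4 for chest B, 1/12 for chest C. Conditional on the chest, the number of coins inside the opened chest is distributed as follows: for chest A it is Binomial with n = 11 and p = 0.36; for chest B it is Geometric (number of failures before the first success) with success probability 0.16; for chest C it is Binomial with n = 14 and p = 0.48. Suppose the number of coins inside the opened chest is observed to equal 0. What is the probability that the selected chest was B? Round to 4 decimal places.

Likelihoods P(X=0 | ·): A: 0.0073787; B: 0.16; C: 0.000105693.
Posterior ∝ prior × likelihood. Numerator for B: 0.25·0.16 = 0.04.
Normalizing constant: 0.666667·0.0073787 + 0.25·0.16 + 0.0833333·0.000105693 = 0.0449279.
P(B | observation) = 0.04 / 0.0449279 = 0.890315.

0.8903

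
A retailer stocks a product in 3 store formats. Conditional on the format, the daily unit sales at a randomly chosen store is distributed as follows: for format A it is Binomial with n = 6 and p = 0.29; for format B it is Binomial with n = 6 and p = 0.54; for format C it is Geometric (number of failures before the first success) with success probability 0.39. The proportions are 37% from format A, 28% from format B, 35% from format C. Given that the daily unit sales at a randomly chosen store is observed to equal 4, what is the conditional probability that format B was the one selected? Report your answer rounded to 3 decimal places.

Likelihoods P(X=4 | ·): A: 0.0534811; B: 0.269887; C: 0.0539988.
Posterior ∝ prior × likelihood. Numerator for B: 0.28·0.269887 = 0.0755684.
Normalizing constant: 0.37·0.0534811 + 0.28·0.269887 + 0.35·0.0539988 = 0.114256.
P(B | observation) = 0.0755684 / 0.114256 = 0.661396.

0.661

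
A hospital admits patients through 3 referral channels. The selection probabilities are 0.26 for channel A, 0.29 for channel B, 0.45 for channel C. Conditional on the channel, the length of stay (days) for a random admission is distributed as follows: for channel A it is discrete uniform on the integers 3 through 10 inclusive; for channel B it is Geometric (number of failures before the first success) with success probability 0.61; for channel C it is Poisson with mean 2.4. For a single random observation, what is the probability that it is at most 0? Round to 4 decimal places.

Conditional on each channel, P(X ≤ 0): A: 0; B: 0.61; C: 0.090718.
By total probability, P(X ≤ 0) = 0.26·0 + 0.29·0.61 + 0.45·0.090718 = 0.217723.

0.2177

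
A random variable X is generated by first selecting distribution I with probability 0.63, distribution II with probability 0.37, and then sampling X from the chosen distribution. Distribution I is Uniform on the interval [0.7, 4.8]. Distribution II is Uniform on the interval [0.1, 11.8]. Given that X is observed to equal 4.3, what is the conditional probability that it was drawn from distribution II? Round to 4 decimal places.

0.1707

Likelihoods f(4.3 | ·): I: 0.243902; II: 0.0854701.
Posterior ∝ prior × likelihood. Numerator for II: 0.37·0.0854701 = 0.0316239.
Normalizing constant: 0.63·0.243902 + 0.37·0.0854701 = 0.185282.
P(II | observation) = 0.0316239 / 0.185282 = 0.17068.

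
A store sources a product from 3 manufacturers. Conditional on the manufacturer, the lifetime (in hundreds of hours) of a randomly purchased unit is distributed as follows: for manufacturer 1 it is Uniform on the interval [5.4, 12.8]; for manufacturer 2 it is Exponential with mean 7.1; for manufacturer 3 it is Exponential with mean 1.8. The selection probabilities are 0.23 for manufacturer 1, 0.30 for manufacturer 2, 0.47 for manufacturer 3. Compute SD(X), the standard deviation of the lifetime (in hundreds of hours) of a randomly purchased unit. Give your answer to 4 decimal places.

5.2624

Per component, 1: μ=9.1, E[X²]=87.3733; 2: μ=7.1, E[X²]=100.82; 3: μ=1.8, E[X²]=6.48.
E[X] = 0.23·9.1 + 0.3·7.1 + 0.47·1.8 = 5.069.
E[X²] = 0.23·87.3733 + 0.3·100.82 + 0.47·6.48 = 53.3875.
Var(X) = E[X²] − (E[X])² = 53.3875 − 25.6948 = 27.6927.
SD(X) = √27.6927 = 5.26239.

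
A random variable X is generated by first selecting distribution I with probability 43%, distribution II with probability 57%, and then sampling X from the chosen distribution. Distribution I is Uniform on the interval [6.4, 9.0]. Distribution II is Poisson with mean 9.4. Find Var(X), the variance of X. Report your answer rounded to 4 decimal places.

6.3086

Per component, I: μ=7.7, E[X²]=59.8533; II: μ=9.4, E[X²]=97.76.
E[X] = 0.43·7.7 + 0.57·9.4 = 8.669.
E[X²] = 0.43·59.8533 + 0.57·97.76 = 81.4601.
Var(X) = E[X²] − (E[X])² = 81.4601 − 75.1516 = 6.30857.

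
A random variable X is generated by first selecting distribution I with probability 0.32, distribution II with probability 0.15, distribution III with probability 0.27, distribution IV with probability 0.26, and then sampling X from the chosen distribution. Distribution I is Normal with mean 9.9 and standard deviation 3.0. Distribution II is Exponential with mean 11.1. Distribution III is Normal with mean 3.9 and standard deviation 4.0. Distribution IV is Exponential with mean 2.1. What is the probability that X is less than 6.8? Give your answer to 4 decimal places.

Conditional on each component, P(X < 6.8): I: 0.150724; II: 0.458067; III: 0.765774; IV: 0.960761.
By total probability, P(X < 6.8) = 0.32·0.150724 + 0.15·0.458067 + 0.27·0.765774 + 0.26·0.960761 = 0.573499.

0.5735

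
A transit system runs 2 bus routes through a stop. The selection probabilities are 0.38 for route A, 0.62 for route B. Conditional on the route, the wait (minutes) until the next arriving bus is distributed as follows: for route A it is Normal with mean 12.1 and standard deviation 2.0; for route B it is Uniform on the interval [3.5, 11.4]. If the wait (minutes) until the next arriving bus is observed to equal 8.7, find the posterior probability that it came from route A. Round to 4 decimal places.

Likelihoods f(8.7 | ·): A: 0.0470245; B: 0.126582.
Posterior ∝ prior × likelihood. Numerator for A: 0.38·0.0470245 = 0.0178693.
Normalizing constant: 0.38·0.0470245 + 0.62·0.126582 = 0.0963503.
P(A | observation) = 0.0178693 / 0.0963503 = 0.185462.

0.1855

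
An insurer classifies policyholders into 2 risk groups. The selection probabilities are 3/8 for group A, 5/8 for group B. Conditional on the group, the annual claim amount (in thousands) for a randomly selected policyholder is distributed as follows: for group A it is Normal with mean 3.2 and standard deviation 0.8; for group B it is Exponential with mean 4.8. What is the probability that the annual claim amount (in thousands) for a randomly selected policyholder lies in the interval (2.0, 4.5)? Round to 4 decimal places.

0.4977

Conditional on each group, P(2.0 < X < 4.5): A: 0.881112; B: 0.267635.
By total probability, P(2.0 < X < 4.5) = 0.375·0.881112 + 0.625·0.267635 = 0.497689.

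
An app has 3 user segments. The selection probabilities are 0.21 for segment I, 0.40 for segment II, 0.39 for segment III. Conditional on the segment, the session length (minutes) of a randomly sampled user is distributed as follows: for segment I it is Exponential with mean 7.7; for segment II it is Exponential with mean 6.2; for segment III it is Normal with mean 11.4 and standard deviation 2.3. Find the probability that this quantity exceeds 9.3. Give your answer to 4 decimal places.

Conditional on each segment, P(X > 9.3): I: 0.298856; II: 0.22313; III: 0.81939.
By total probability, P(X > 9.3) = 0.21·0.298856 + 0.4·0.22313 + 0.39·0.81939 = 0.471574.

0.4716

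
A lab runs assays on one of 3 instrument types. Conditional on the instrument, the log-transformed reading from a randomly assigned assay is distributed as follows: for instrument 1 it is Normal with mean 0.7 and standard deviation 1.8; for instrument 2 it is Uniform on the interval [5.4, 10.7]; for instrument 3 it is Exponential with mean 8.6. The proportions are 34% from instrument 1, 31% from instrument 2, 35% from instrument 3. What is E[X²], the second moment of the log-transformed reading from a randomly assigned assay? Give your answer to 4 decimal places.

For each component E[X²] = Var + (mean)², giving 1: 3.73; 2: 67.1433; 3: 147.92.
Overall E[X²] = 0.34·3.73 + 0.31·67.1433 + 0.35·147.92 = 73.8546.

73.8546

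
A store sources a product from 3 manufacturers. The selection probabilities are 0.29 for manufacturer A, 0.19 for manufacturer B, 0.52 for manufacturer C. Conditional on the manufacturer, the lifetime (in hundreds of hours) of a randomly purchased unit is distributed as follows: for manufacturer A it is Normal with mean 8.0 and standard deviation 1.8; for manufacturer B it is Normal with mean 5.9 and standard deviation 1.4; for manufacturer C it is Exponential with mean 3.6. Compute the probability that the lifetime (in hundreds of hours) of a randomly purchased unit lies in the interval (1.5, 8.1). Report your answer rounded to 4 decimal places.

0.6182

Conditional on each manufacturer, P(1.5 < X < 8.1): A: 0.522; B: 0.941122; C: 0.553841.
By total probability, P(1.5 < X < 8.1) = 0.29·0.522 + 0.19·0.941122 + 0.52·0.553841 = 0.618191.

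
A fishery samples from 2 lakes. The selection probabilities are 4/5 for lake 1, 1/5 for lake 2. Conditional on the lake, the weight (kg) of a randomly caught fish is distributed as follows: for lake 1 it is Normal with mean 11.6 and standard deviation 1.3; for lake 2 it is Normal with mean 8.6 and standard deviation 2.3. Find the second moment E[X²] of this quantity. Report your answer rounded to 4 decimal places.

For each component E[X²] = Var + (mean)², giving 1: 136.25; 2: 79.25.
Overall E[X²] = 0.8·136.25 + 0.2·79.25 = 124.85.

124.8500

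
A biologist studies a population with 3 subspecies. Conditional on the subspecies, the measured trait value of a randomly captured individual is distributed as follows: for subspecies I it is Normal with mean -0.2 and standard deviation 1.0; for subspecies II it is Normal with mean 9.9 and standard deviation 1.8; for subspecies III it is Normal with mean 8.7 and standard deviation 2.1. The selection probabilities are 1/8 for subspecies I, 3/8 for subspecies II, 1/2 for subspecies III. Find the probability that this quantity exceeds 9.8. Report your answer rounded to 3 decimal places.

0.346

Conditional on each subspecies, P(X > 9.8): I: 0; II: 0.522152; III: 0.300206.
By total probability, P(X > 9.8) = 0.125·0 + 0.375·0.522152 + 0.5·0.300206 = 0.34591.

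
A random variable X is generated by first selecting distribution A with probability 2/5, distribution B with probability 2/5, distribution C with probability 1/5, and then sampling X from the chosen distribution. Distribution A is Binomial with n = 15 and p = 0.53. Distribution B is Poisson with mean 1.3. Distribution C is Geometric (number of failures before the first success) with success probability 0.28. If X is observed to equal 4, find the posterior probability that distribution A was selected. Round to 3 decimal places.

Likelihoods P(X=4 | ·): A: 0.0266264; B: 0.0324324; C: 0.0752468.
Posterior ∝ prior × likelihood. Numerator for A: 0.4·0.0266264 = 0.0106506.
Normalizing constant: 0.4·0.0266264 + 0.4·0.0324324 + 0.2·0.0752468 = 0.0386729.
P(A | observation) = 0.0106506 / 0.0386729 = 0.275401.

0.275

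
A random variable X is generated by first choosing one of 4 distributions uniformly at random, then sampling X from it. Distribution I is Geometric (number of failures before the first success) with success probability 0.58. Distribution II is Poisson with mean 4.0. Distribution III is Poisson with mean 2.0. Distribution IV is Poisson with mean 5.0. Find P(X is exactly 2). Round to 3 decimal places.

Conditional on each component, P(X = 2): I: 0.102312; II: 0.146525; III: 0.270671; IV: 0.0842243.
By total probability, P(X = 2) = 0.25·0.102312 + 0.25·0.146525 + 0.25·0.270671 + 0.25·0.0842243 = 0.150933.

0.151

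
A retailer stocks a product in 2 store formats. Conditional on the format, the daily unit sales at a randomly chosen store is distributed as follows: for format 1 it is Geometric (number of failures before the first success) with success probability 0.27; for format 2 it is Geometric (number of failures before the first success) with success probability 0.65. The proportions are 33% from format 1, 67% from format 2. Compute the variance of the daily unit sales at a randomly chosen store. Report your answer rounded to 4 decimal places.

Per component, 1: μ=2.7037, E[X²]=17.3237; 2: μ=0.538462, E[X²]=1.11834.
E[X] = 0.33·2.7037 + 0.67·0.538462 = 1.25299.
E[X²] = 0.33·17.3237 + 0.67·1.11834 = 6.46612.
Var(X) = E[X²] − (E[X])² = 6.46612 − 1.56999 = 4.89613.

4.8961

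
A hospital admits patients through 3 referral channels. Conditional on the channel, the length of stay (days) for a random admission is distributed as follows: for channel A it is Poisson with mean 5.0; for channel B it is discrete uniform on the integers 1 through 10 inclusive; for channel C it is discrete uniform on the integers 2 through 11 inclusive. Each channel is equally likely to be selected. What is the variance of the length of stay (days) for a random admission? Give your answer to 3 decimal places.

Per component, A: μ=5, E[X²]=30; B: μ=5.5, E[X²]=38.5; C: μ=6.5, E[X²]=50.5.
E[X] = 0.333333·5 + 0.333333·5.5 + 0.333333·6.5 = 5.66667.
E[X²] = 0.333333·30 + 0.333333·38.5 + 0.333333·50.5 = 39.6667.
Var(X) = E[X²] − (E[X])² = 39.6667 − 32.1111 = 7.55556.

7.556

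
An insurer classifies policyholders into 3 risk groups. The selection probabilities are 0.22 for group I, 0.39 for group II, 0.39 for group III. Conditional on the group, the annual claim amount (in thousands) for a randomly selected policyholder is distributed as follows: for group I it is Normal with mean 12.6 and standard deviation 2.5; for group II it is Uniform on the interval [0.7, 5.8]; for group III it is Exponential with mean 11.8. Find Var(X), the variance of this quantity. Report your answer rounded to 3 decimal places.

Per component, I: μ=12.6, E[X²]=165.01; II: μ=3.25, E[X²]=12.73; III: μ=11.8, E[X²]=278.48.
E[X] = 0.22·12.6 + 0.39·3.25 + 0.39·11.8 = 8.6415.
E[X²] = 0.22·165.01 + 0.39·12.73 + 0.39·278.48 = 149.874.
Var(X) = E[X²] − (E[X])² = 149.874 − 74.6755 = 75.1986.

75.199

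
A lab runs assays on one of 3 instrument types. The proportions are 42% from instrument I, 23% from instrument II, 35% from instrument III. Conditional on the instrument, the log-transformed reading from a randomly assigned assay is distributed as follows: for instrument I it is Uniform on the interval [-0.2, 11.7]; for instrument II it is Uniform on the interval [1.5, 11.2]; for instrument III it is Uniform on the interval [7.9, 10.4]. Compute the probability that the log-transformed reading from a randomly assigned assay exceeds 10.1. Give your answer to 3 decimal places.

0.125

Conditional on each instrument, P(X > 10.1): I: 0.134454; II: 0.113402; III: 0.12.
By total probability, P(X > 10.1) = 0.42·0.134454 + 0.23·0.113402 + 0.35·0.12 = 0.124553.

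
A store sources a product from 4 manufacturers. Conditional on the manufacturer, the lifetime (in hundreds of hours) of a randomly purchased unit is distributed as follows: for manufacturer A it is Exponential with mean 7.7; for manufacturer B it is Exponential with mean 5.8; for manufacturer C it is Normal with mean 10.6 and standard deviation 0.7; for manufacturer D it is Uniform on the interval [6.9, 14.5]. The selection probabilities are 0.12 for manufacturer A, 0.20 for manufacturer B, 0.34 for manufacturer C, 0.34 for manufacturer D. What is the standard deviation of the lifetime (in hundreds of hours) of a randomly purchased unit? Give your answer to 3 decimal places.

4.432

Per component, A: μ=7.7, E[X²]=118.58; B: μ=5.8, E[X²]=67.28; C: μ=10.6, E[X²]=112.85; D: μ=10.7, E[X²]=119.303.
E[X] = 0.12·7.7 + 0.2·5.8 + 0.34·10.6 + 0.34·10.7 = 9.326.
E[X²] = 0.12·118.58 + 0.2·67.28 + 0.34·112.85 + 0.34·119.303 = 106.618.
Var(X) = E[X²] − (E[X])² = 106.618 − 86.9743 = 19.6435.
SD(X) = √19.6435 = 4.43209.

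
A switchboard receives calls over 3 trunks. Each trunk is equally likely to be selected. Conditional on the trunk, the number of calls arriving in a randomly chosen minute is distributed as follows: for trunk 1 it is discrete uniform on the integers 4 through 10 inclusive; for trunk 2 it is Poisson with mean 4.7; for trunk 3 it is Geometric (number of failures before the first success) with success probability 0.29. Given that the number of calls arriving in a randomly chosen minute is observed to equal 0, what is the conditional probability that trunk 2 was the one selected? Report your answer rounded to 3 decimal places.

Likelihoods P(X=0 | ·): 1: 0; 2: 0.00909528; 3: 0.29.
Posterior ∝ prior × likelihood. Numerator for 2: 0.333333·0.00909528 = 0.00303176.
Normalizing constant: 0.333333·0 + 0.333333·0.00909528 + 0.333333·0.29 = 0.0996984.
P(2 | observation) = 0.00303176 / 0.0996984 = 0.0304093.

0.030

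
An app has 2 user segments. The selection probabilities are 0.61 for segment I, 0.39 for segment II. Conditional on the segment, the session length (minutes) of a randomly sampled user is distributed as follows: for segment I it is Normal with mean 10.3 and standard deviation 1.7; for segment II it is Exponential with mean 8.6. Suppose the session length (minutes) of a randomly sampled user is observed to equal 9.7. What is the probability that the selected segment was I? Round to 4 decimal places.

0.9016

Likelihoods f(9.7 | ·): I: 0.220502; II: 0.0376407.
Posterior ∝ prior × likelihood. Numerator for I: 0.61·0.220502 = 0.134506.
Normalizing constant: 0.61·0.220502 + 0.39·0.0376407 = 0.149186.
P(I | observation) = 0.134506 / 0.149186 = 0.9016.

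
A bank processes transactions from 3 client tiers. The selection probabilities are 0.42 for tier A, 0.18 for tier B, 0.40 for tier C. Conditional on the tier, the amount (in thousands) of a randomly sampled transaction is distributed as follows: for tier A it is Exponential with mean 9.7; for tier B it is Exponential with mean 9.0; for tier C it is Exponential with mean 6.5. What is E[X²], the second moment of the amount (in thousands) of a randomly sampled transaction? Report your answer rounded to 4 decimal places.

141.9956

For each component E[X²] = Var + (mean)², giving A: 188.18; B: 162; C: 84.5.
Overall E[X²] = 0.42·188.18 + 0.18·162 + 0.4·84.5 = 141.996.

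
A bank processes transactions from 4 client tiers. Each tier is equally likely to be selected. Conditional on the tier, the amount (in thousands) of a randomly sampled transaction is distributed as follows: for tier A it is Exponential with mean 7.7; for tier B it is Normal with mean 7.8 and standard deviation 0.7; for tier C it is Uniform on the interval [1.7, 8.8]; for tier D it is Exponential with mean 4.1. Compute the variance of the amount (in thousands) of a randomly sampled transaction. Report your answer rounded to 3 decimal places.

22.728

Per component, A: μ=7.7, E[X²]=118.58; B: μ=7.8, E[X²]=61.33; C: μ=5.25, E[X²]=31.7633; D: μ=4.1, E[X²]=33.62.
E[X] = 0.25·7.7 + 0.25·7.8 + 0.25·5.25 + 0.25·4.1 = 6.2125.
E[X²] = 0.25·118.58 + 0.25·61.33 + 0.25·31.7633 + 0.25·33.62 = 61.3233.
Var(X) = E[X²] − (E[X])² = 61.3233 − 38.5952 = 22.7282.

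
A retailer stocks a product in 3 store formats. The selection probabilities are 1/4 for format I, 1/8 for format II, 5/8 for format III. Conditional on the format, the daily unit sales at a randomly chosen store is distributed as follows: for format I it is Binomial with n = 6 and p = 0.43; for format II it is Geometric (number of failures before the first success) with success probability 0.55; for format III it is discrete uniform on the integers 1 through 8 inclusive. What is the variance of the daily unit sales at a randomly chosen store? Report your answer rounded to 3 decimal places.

5.567

Per component, I: μ=2.58, E[X²]=8.127; II: μ=0.818182, E[X²]=2.15702; III: μ=4.5, E[X²]=25.5.
E[X] = 0.25·2.58 + 0.125·0.818182 + 0.625·4.5 = 3.55977.
E[X²] = 0.25·8.127 + 0.125·2.15702 + 0.625·25.5 = 18.2389.
Var(X) = E[X²] − (E[X])² = 18.2389 − 12.672 = 5.5669.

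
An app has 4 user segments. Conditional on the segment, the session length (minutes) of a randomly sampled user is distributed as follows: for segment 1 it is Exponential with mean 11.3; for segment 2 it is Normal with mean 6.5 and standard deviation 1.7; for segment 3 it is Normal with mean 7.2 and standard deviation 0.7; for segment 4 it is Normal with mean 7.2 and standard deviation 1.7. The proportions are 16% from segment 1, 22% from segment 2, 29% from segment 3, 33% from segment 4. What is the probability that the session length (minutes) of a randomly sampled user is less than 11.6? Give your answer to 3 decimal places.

Conditional on each segment, P(X < 11.6): 1: 0.641759; 2: 0.99865; 3: 1; 4: 0.995177.
By total probability, P(X < 11.6) = 0.16·0.641759 + 0.22·0.99865 + 0.29·1 + 0.33·0.995177 = 0.940793.

0.941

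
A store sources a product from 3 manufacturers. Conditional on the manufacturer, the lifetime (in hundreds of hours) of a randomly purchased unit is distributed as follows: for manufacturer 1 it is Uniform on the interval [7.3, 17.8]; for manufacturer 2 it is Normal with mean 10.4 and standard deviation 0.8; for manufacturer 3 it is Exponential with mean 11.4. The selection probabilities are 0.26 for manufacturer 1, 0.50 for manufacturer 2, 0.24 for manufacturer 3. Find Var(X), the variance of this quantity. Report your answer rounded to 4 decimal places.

Per component, 1: μ=12.55, E[X²]=166.69; 2: μ=10.4, E[X²]=108.8; 3: μ=11.4, E[X²]=259.92.
E[X] = 0.26·12.55 + 0.5·10.4 + 0.24·11.4 = 11.199.
E[X²] = 0.26·166.69 + 0.5·108.8 + 0.24·259.92 = 160.12.
Var(X) = E[X²] − (E[X])² = 160.12 − 125.418 = 34.7026.

34.7026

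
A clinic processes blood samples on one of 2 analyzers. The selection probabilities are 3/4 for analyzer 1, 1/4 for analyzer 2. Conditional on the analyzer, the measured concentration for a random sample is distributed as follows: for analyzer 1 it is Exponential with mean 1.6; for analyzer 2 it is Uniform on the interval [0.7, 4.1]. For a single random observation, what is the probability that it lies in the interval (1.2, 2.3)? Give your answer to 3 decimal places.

Conditional on each analyzer, P(1.2 < X < 2.3): 1: 0.234846; 2: 0.323529.
By total probability, P(1.2 < X < 2.3) = 0.75·0.234846 + 0.25·0.323529 = 0.257017.

0.257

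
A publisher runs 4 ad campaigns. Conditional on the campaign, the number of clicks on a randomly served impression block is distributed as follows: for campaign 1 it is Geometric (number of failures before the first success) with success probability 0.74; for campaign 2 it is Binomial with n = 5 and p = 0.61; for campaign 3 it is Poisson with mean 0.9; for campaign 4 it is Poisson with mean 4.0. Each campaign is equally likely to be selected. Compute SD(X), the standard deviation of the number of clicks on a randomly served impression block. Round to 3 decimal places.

Per component, 1: μ=0.351351, E[X²]=0.598247; 2: μ=3.05, E[X²]=10.492; 3: μ=0.9, E[X²]=1.71; 4: μ=4, E[X²]=20.
E[X] = 0.25·0.351351 + 0.25·3.05 + 0.25·0.9 + 0.25·4 = 2.07534.
E[X²] = 0.25·0.598247 + 0.25·10.492 + 0.25·1.71 + 0.25·20 = 8.20006.
Var(X) = E[X²] − (E[X])² = 8.20006 − 4.30703 = 3.89303.
SD(X) = √3.89303 = 1.97308.

1.973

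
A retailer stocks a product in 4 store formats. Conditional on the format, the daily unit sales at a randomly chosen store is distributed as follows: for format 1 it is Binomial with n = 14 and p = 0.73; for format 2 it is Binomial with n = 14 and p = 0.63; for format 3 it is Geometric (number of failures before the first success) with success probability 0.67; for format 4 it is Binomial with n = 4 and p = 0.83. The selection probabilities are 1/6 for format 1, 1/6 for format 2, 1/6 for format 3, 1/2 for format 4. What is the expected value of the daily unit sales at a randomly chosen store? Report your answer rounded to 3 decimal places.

Component means — 1: 10.22; 2: 8.82; 3: 0.492537; 4: 3.32.
E[X] = 0.166667·10.22 + 0.166667·8.82 + 0.166667·0.492537 + 0.5·3.32 = 4.91542.

4.915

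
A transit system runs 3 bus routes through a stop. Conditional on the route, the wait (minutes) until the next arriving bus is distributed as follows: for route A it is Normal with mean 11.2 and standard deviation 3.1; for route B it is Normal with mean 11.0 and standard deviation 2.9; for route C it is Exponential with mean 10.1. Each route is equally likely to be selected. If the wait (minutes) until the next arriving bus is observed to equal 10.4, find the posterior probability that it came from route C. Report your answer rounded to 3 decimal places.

Likelihoods f(10.4 | ·): A: 0.124476; B: 0.134653; C: 0.0353577.
Posterior ∝ prior × likelihood. Numerator for C: 0.333333·0.0353577 = 0.0117859.
Normalizing constant: 0.333333·0.124476 + 0.333333·0.134653 + 0.333333·0.0353577 = 0.0981625.
P(C | observation) = 0.0117859 / 0.0981625 = 0.120065.

0.120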